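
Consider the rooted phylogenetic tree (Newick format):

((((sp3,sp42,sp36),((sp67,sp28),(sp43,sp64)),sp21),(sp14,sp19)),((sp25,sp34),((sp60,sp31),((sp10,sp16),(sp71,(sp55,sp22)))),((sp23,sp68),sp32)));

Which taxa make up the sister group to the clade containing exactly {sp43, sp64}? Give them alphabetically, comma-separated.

sp28, sp67

The clade containing exactly {sp43, sp64} attaches to the tree at the node subtending ((sp67,sp28),(sp43,sp64)).
The other lineage descending from that same node — the sister group — is (sp67,sp28); its 2 tips in alphabetical order are the answer.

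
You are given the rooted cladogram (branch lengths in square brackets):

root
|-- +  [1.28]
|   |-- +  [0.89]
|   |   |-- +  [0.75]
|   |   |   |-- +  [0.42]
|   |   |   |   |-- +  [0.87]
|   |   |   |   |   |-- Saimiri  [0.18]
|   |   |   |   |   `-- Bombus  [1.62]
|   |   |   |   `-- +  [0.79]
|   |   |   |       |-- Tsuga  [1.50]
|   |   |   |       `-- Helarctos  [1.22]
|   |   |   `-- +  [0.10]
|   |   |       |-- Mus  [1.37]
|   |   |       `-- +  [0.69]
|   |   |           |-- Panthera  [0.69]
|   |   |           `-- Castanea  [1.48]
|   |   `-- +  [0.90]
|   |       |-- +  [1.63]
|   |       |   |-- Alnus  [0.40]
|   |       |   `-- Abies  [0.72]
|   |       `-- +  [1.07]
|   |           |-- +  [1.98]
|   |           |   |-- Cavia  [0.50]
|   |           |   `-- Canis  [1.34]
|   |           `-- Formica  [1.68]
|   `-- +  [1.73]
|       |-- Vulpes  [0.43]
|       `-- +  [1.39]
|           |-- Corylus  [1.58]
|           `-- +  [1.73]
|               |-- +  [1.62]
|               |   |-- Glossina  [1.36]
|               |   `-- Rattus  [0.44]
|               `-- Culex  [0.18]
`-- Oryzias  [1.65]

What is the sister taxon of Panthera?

Castanea

Panthera attaches to the tree at the node subtending (Panthera,Castanea).
The other lineage descending from that same node — the sister group — is the single tip Castanea.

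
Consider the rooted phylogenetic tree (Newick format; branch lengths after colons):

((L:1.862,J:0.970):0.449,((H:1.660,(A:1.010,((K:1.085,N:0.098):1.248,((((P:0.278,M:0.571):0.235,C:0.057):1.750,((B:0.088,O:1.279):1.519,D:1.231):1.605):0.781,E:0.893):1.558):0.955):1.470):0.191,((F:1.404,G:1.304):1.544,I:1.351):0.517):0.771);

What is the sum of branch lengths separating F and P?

The path runs F → … → MRCA → … → P; the MRCA is the node subtending ((H,(A,((K,N),((((P,M),C),((B,O),D)),E)))),((F,G),I)).
Branch lengths along that path: 1.404 + 1.544 + 0.517 + 0.191 + 1.470 + 0.955 + 1.558 + 0.781 + 1.750 + 0.235 + 0.278 = 10.683.

10.683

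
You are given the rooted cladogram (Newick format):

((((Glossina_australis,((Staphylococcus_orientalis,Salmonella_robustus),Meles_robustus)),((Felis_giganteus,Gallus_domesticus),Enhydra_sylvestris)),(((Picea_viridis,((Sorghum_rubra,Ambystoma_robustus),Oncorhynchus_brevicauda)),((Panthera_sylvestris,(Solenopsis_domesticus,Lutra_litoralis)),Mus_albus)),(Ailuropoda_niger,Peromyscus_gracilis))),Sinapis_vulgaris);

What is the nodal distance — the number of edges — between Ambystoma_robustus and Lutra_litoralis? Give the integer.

8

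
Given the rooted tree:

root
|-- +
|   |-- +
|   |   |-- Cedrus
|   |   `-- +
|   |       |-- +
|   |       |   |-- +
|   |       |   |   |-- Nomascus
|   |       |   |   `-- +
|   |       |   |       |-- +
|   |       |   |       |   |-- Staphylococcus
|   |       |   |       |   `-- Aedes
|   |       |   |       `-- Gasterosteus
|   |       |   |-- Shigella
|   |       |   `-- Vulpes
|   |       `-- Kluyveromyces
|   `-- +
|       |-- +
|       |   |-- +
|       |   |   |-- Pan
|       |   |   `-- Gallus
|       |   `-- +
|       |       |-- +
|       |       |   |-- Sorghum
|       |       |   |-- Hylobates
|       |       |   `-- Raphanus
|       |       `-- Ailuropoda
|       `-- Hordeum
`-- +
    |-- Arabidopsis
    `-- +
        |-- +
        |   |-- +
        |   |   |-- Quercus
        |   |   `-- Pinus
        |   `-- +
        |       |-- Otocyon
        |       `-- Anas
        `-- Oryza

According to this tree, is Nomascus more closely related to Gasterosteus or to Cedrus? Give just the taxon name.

The MRCA of Nomascus and Gasterosteus subtends (Nomascus,((Staphylococcus,Aedes),Gasterosteus)) (4 taxa).
The MRCA of Nomascus and Cedrus subtends (Cedrus,(((Nomascus,((Staphylococcus,Aedes),Gasterosteus)),Shigella,Vulpes),Kluyveromyces)) (8 taxa).
The first is nested inside the second, so Nomascus shares a more recent common ancestor with Gasterosteus.

Gasterosteus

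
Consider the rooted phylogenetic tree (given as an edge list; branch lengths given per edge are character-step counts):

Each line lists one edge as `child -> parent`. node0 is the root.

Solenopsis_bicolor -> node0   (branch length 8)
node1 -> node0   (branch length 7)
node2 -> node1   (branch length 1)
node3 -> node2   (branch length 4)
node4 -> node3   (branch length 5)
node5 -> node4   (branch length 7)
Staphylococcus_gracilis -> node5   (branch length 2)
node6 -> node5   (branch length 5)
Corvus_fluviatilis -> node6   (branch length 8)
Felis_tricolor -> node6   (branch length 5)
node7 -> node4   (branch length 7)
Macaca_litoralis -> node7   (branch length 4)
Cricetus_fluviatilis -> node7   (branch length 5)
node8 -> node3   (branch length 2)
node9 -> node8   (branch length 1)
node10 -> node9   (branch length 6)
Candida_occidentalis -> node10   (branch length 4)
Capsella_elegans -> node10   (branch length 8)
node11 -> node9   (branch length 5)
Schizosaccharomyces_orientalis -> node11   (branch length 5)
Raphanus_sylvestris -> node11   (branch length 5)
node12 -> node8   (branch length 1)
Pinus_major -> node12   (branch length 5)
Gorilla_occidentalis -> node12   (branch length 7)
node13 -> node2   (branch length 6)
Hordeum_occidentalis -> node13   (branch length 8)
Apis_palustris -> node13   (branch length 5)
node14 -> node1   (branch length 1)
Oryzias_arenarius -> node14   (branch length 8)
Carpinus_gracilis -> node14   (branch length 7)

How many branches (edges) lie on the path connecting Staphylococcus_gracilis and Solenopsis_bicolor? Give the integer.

7

The MRCA of Staphylococcus_gracilis and Solenopsis_bicolor is the root of the tree.
From Staphylococcus_gracilis up to that node: 6 branches. From Solenopsis_bicolor up to the same node: 1 branch. Total: 6 + 1 = 7.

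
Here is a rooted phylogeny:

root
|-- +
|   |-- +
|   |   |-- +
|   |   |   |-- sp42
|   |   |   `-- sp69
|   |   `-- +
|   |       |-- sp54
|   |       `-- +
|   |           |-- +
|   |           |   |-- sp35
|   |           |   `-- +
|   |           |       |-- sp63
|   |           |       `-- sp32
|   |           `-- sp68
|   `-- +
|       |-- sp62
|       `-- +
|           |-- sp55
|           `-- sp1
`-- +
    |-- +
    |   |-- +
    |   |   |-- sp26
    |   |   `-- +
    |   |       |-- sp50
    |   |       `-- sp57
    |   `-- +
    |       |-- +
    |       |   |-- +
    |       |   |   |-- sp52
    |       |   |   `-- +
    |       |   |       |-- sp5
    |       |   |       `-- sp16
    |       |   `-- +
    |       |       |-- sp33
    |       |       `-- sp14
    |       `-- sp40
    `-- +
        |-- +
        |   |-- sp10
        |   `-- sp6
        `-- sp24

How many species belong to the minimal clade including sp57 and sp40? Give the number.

9

The MRCA of sp57 and sp40 is the node subtending ((sp26,(sp50,sp57)),(((sp52,(sp5,sp16)),(sp33,sp14)),sp40)).
That clade contains 9 terminal taxa: sp14, sp16, sp26, sp33, sp40, sp5, sp50, sp52, sp57.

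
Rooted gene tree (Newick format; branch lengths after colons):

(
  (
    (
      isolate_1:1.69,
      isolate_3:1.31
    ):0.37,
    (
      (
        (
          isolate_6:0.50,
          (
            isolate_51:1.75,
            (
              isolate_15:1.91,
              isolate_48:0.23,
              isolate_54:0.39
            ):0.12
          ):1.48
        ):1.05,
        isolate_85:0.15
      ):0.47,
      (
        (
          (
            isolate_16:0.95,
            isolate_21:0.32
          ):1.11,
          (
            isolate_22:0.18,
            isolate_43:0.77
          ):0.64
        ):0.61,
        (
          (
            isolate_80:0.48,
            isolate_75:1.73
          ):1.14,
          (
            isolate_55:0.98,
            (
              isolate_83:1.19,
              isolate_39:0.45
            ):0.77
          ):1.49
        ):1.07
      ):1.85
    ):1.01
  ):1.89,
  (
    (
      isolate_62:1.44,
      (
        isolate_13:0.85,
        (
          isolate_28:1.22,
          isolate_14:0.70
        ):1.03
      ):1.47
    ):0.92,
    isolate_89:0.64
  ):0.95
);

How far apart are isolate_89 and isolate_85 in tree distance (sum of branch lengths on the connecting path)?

The path runs isolate_89 → … → MRCA → … → isolate_85; the MRCA is the root of the tree.
Branch lengths along that path: 0.64 + 0.95 + 1.89 + 1.01 + 0.47 + 0.15 = 5.11.

5.11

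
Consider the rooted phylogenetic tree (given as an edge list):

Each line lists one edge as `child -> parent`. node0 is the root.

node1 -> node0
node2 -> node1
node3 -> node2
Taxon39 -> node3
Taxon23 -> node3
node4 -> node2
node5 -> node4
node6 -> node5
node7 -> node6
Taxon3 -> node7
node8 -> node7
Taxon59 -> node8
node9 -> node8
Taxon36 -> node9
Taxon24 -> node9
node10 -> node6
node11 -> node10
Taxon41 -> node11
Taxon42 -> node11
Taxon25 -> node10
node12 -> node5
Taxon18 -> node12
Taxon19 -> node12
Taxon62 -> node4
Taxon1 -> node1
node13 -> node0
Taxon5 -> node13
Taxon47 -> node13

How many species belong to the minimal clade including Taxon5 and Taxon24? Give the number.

15

The MRCA of Taxon5 and Taxon24 is the root, so the clade is the entire tree.
That clade contains 15 terminal taxa: Taxon1, Taxon18, Taxon19, Taxon23, Taxon24, Taxon25, Taxon3, Taxon36, Taxon39, Taxon41, Taxon42, Taxon47, Taxon5, Taxon59, Taxon62.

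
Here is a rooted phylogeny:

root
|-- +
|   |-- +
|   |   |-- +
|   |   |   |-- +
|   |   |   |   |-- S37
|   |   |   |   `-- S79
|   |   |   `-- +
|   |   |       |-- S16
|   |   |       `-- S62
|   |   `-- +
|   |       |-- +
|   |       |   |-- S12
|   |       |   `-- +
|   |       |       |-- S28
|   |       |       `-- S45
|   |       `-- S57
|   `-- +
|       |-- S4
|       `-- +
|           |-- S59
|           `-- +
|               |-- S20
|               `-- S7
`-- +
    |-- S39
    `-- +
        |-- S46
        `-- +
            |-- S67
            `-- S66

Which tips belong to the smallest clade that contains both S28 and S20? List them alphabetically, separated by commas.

S12, S16, S20, S28, S37, S4, S45, S57, S59, S62, S7, S79

Tracing S28: it sits inside (S28,S45).
Tracing S20: it sits inside (S20,S7).
The smallest clade enclosing both is ((((S37,S79),(S16,S62)),((S12,(S28,S45)),S57)),(S4,(S59,(S20,S7)))); the answer is its 12 terminal taxa in alphabetical order.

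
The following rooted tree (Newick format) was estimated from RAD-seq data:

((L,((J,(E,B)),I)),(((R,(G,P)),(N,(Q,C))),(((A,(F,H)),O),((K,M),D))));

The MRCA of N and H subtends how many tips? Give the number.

13

The MRCA of N and H is the node subtending (((R,(G,P)),(N,(Q,C))),(((A,(F,H)),O),((K,M),D))).
That clade contains 13 terminal taxa: A, C, D, F, G, H, K, M, N, O, P, Q, R.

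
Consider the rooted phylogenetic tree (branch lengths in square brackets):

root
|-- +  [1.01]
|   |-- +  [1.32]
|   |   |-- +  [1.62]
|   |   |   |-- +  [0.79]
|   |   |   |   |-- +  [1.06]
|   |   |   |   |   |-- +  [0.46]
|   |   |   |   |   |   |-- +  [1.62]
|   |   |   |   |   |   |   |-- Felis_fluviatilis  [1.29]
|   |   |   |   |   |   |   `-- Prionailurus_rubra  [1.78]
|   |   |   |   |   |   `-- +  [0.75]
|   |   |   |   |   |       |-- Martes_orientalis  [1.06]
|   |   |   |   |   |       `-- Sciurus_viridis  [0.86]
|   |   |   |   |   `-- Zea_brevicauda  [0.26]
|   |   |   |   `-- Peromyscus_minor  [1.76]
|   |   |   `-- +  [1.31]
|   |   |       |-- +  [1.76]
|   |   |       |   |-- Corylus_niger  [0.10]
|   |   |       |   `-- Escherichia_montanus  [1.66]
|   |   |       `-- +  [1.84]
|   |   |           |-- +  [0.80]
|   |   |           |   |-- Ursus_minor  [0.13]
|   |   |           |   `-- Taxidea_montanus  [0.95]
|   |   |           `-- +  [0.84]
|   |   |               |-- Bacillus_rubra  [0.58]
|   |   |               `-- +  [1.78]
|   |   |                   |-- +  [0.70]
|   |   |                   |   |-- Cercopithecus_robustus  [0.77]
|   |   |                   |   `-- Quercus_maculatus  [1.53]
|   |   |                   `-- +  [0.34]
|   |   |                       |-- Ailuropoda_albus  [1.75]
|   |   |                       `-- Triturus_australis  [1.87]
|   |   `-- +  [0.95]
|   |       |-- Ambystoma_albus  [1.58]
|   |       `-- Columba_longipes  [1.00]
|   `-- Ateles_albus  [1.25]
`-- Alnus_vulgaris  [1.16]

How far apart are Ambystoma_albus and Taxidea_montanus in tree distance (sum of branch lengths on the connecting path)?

9.05

The path runs Ambystoma_albus → … → MRCA → … → Taxidea_montanus; the MRCA is the node subtending ((((((Felis_fluviatilis,Prionailurus_rubra),(Martes_orientalis,Sciurus_viridis)),Zea_brevicauda),Peromyscus_minor),((Corylus_niger,Escherichia_montanus),((Ursus_minor,Taxidea_montanus),(Bacillus_rubra,((Cercopithecus_robustus,Quercus_maculatus),(Ailuropoda_albus,Triturus_australis)))))),(Ambystoma_albus,Columba_longipes)).
Branch lengths along that path: 1.58 + 0.95 + 1.62 + 1.31 + 1.84 + 0.80 + 0.95 = 9.05.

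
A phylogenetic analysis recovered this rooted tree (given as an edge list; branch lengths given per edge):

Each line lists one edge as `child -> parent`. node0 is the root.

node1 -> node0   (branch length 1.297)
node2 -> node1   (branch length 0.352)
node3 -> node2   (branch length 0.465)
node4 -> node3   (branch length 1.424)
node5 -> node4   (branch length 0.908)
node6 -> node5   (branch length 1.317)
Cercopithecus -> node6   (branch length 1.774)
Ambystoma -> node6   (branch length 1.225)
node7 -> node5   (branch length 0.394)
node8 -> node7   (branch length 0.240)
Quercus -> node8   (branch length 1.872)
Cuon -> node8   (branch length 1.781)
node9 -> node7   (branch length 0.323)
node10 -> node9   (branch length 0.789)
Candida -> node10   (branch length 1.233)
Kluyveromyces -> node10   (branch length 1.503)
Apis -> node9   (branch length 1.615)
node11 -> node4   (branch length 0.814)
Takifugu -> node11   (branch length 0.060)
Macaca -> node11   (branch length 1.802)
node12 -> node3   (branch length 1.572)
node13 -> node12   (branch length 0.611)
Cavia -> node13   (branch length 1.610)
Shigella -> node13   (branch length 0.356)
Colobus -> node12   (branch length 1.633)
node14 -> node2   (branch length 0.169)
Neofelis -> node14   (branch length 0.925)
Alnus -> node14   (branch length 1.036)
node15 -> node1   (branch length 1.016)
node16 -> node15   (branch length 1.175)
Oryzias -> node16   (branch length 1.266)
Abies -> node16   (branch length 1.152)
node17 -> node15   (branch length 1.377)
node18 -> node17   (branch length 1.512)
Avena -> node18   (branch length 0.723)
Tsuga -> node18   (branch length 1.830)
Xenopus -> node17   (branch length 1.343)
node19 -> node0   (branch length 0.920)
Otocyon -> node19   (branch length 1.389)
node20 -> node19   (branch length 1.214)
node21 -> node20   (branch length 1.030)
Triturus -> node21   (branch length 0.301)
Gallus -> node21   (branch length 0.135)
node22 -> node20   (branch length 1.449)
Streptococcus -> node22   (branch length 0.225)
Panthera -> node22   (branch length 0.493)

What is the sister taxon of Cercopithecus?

Ambystoma

Cercopithecus attaches to the tree at the node subtending (Cercopithecus,Ambystoma).
The other lineage descending from that same node — the sister group — is the single tip Ambystoma.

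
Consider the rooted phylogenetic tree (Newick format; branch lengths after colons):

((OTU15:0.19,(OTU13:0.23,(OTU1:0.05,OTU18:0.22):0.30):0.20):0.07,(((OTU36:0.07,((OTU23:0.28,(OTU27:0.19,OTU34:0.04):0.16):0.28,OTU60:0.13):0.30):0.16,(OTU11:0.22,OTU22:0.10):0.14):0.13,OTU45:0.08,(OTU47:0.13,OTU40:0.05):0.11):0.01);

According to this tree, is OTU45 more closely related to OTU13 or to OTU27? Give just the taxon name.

The MRCA of OTU45 and OTU27 subtends (((OTU36,((OTU23,(OTU27,OTU34)),OTU60)),(OTU11,OTU22)),OTU45,(OTU47,OTU40)) (10 taxa).
The MRCA of OTU45 and OTU13 is the root, subtending the entire tree (14 taxa).
The first is nested inside the second, so OTU45 shares a more recent common ancestor with OTU27.

OTU27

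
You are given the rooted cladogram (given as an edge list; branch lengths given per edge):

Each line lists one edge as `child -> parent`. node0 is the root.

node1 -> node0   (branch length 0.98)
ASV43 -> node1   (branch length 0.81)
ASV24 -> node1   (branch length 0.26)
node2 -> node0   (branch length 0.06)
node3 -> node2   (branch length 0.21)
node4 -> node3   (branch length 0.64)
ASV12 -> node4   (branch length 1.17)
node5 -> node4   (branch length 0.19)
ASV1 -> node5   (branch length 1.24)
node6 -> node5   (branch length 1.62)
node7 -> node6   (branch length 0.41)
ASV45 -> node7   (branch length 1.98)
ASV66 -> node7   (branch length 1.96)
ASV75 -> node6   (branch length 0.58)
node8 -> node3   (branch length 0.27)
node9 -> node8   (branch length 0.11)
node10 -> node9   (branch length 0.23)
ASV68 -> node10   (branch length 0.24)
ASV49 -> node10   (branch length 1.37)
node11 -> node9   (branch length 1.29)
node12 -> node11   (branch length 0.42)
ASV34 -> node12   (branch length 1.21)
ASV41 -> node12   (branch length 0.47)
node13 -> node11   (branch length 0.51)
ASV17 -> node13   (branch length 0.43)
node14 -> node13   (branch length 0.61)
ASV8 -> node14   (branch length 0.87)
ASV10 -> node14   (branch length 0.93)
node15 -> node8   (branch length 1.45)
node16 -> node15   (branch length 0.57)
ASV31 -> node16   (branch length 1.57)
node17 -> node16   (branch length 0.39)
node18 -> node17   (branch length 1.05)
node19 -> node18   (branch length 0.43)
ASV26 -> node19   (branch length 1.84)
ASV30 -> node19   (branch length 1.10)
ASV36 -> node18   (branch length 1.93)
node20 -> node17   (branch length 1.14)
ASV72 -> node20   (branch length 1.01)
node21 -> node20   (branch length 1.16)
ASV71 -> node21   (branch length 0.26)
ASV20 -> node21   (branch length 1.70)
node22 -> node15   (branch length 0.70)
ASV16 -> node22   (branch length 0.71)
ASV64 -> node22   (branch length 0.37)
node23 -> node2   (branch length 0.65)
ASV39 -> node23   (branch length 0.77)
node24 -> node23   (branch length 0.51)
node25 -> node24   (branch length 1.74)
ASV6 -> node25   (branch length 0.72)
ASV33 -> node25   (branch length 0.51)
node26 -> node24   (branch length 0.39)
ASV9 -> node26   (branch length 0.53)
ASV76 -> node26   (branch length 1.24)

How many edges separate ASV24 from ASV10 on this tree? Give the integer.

10

The MRCA of ASV24 and ASV10 is the root of the tree.
From ASV24 up to that node: 2 branches. From ASV10 up to the same node: 8 branches. Total: 2 + 8 = 10.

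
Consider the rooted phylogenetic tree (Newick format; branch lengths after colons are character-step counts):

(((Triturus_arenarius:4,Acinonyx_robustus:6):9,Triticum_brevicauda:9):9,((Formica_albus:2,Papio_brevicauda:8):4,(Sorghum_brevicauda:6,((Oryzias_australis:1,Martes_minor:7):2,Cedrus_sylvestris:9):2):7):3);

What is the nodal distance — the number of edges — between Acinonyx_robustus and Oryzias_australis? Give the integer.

8

The MRCA of Acinonyx_robustus and Oryzias_australis is the root of the tree.
From Acinonyx_robustus up to that node: 3 branches. From Oryzias_australis up to the same node: 5 branches. Total: 3 + 5 = 8.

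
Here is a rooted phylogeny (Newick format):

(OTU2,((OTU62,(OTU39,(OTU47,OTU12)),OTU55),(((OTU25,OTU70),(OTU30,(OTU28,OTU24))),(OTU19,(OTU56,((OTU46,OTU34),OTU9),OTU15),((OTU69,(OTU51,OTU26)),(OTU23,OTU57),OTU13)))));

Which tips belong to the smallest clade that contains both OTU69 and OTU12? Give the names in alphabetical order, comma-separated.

Tracing OTU69: it sits inside (OTU69,(OTU51,OTU26)).
Tracing OTU12: it sits inside (OTU47,OTU12).
The smallest clade enclosing both is ((OTU62,(OTU39,(OTU47,OTU12)),OTU55),(((OTU25,OTU70),(OTU30,(OTU28,OTU24))),(OTU19,(OTU56,((OTU46,OTU34),OTU9),OTU15),((OTU69,(OTU51,OTU26)),(OTU23,OTU57),OTU13)))); the answer is its 22 terminal taxa in alphabetical order.

OTU12, OTU13, OTU15, OTU19, OTU23, OTU24, OTU25, OTU26, OTU28, OTU30, OTU34, OTU39, OTU46, OTU47, OTU51, OTU55, OTU56, OTU57, OTU62, OTU69, OTU70, OTU9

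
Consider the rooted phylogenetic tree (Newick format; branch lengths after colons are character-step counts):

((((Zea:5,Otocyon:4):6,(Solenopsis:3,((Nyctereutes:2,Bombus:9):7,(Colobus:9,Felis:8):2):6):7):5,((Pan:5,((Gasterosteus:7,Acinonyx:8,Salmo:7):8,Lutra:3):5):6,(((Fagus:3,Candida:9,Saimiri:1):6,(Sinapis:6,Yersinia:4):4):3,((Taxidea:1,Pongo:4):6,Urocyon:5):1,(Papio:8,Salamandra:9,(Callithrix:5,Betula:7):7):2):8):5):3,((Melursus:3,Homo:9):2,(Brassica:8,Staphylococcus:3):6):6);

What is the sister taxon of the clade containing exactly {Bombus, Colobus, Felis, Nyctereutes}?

Solenopsis

The clade containing exactly {Bombus, Colobus, Felis, Nyctereutes} attaches to the tree at the node subtending (Solenopsis,((Nyctereutes,Bombus),(Colobus,Felis))).
The other lineage descending from that same node — the sister group — is the single tip Solenopsis.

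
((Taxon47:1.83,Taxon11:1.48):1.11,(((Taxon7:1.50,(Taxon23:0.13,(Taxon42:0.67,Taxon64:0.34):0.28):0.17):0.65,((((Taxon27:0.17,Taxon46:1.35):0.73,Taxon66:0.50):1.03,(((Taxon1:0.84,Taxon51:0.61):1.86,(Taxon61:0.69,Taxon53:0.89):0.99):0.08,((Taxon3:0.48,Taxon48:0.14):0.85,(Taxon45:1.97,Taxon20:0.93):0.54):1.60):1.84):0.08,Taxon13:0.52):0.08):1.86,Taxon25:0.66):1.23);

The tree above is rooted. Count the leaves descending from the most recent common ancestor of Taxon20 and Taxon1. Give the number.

The MRCA of Taxon20 and Taxon1 is the node subtending (((Taxon1,Taxon51),(Taxon61,Taxon53)),((Taxon3,Taxon48),(Taxon45,Taxon20))).
That clade contains 8 terminal taxa: Taxon1, Taxon20, Taxon3, Taxon45, Taxon48, Taxon51, Taxon53, Taxon61.

8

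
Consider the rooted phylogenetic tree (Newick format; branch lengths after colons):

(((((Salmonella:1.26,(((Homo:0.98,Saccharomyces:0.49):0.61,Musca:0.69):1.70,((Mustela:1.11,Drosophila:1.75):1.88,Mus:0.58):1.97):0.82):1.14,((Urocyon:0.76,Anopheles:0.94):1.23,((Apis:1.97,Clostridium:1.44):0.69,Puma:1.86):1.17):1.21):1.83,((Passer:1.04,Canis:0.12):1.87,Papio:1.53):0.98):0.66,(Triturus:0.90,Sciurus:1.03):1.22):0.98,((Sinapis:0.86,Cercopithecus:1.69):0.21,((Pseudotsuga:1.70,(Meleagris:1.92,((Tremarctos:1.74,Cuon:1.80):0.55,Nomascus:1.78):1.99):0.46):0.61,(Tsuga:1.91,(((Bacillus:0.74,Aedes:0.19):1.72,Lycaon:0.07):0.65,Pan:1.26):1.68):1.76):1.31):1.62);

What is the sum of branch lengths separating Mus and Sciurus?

9.25

The path runs Mus → … → MRCA → … → Sciurus; the MRCA is the node subtending ((((Salmonella,(((Homo,Saccharomyces),Musca),((Mustela,Drosophila),Mus))),((Urocyon,Anopheles),((Apis,Clostridium),Puma))),((Passer,Canis),Papio)),(Triturus,Sciurus)).
Branch lengths along that path: 0.58 + 1.97 + 0.82 + 1.14 + 1.83 + 0.66 + 1.22 + 1.03 = 9.25.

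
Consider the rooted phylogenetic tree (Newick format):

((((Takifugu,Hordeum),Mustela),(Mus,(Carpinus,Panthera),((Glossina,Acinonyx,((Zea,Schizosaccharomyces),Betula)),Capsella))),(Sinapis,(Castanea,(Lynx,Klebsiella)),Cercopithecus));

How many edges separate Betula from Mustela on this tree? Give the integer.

The MRCA of Betula and Mustela is the node subtending (((Takifugu,Hordeum),Mustela),(Mus,(Carpinus,Panthera),((Glossina,Acinonyx,((Zea,Schizosaccharomyces),Betula)),Capsella))).
From Betula up to that node: 5 branches. From Mustela up to the same node: 2 branches. Total: 5 + 2 = 7.

7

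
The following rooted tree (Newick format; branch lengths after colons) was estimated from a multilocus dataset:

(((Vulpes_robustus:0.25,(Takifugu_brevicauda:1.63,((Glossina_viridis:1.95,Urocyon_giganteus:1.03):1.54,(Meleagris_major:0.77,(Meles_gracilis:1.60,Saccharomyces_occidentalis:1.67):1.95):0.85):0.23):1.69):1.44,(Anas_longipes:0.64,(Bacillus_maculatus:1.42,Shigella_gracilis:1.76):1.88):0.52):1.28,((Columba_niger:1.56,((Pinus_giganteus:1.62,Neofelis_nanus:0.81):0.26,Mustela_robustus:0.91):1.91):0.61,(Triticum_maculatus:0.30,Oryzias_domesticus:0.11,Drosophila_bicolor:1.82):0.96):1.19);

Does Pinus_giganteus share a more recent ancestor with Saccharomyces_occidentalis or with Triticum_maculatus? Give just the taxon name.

The MRCA of Pinus_giganteus and Triticum_maculatus subtends ((Columba_niger,((Pinus_giganteus,Neofelis_nanus),Mustela_robustus)),(Triticum_maculatus,Oryzias_domesticus,Drosophila_bicolor)) (7 taxa).
The MRCA of Pinus_giganteus and Saccharomyces_occidentalis is the root, subtending the entire tree (17 taxa).
The first is nested inside the second, so Pinus_giganteus shares a more recent common ancestor with Triticum_maculatus.

Triticum_maculatus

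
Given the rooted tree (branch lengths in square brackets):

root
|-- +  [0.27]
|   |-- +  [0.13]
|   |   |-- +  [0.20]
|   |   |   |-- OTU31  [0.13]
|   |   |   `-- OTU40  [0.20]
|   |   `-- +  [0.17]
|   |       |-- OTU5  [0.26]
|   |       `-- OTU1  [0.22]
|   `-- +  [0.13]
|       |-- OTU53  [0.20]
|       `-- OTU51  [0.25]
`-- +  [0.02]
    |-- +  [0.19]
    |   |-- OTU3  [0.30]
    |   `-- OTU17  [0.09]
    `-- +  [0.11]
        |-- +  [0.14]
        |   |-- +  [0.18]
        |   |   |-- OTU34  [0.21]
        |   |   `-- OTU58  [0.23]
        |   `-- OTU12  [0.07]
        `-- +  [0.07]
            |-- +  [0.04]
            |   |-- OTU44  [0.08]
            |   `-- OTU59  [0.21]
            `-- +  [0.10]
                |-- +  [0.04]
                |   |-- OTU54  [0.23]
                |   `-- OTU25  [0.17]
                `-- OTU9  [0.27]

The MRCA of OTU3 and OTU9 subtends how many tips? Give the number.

The MRCA of OTU3 and OTU9 is the node subtending ((OTU3,OTU17),(((OTU34,OTU58),OTU12),((OTU44,OTU59),((OTU54,OTU25),OTU9)))).
That clade contains 10 terminal taxa: OTU12, OTU17, OTU25, OTU3, OTU34, OTU44, OTU54, OTU58, OTU59, OTU9.

10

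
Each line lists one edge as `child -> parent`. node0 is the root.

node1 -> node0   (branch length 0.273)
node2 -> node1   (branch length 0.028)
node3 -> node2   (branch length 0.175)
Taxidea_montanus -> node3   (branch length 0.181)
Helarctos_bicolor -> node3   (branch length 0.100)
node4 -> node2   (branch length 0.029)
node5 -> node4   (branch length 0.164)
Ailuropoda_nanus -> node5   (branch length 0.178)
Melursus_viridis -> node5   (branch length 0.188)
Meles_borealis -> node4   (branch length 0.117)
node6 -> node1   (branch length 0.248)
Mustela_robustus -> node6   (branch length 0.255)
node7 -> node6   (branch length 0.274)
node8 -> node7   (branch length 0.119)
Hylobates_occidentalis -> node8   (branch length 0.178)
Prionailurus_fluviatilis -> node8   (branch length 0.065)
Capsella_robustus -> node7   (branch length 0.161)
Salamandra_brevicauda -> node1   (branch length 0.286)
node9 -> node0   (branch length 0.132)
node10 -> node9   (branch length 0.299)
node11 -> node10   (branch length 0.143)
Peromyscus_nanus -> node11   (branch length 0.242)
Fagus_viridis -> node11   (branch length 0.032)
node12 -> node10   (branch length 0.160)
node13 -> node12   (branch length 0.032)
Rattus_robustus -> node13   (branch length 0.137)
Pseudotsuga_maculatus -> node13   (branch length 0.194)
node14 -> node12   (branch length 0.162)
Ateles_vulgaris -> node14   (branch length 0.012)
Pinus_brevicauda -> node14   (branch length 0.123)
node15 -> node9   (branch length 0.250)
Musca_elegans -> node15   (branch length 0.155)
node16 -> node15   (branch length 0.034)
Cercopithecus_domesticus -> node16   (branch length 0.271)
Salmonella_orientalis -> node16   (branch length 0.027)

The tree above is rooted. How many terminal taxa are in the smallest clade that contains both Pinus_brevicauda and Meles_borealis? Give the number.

The MRCA of Pinus_brevicauda and Meles_borealis is the root, so the clade is the entire tree.
That clade contains 19 terminal taxa: Ailuropoda_nanus, Ateles_vulgaris, Capsella_robustus, Cercopithecus_domesticus, Fagus_viridis, Helarctos_bicolor, Hylobates_occidentalis, Meles_borealis, Melursus_viridis, Musca_elegans, Mustela_robustus, Peromyscus_nanus, Pinus_brevicauda, Prionailurus_fluviatilis, Pseudotsuga_maculatus, Rattus_robustus, Salamandra_brevicauda, Salmonella_orientalis, Taxidea_montanus.

19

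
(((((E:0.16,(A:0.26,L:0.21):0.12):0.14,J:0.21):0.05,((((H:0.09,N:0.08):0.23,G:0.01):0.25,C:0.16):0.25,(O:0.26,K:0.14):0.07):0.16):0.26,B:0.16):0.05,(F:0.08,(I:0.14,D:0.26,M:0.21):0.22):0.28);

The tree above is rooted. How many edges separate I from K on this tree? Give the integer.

The MRCA of I and K is the root of the tree.
From I up to that node: 3 branches. From K up to the same node: 5 branches. Total: 3 + 5 = 8.

8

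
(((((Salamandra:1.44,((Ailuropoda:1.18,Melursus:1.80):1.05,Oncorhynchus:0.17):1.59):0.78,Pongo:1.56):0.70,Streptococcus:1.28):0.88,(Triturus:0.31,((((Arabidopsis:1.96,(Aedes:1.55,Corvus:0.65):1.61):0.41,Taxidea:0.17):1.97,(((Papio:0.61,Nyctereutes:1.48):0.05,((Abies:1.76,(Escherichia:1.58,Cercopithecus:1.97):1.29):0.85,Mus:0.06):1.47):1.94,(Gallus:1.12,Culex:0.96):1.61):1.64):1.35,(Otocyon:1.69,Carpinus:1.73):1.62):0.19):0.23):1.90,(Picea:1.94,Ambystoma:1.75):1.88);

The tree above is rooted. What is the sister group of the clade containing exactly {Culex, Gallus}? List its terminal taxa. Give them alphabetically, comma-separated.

Abies, Cercopithecus, Escherichia, Mus, Nyctereutes, Papio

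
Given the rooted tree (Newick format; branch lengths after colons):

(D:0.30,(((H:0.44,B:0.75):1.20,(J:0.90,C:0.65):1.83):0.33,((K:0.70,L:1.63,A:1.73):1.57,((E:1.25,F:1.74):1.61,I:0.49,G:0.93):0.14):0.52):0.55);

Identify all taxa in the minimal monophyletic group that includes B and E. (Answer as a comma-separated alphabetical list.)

Tracing B: it sits inside (H,B).
Tracing E: it sits inside (E,F).
The smallest clade enclosing both is (((H,B),(J,C)),((K,L,A),((E,F),I,G))); the answer is its 11 terminal taxa in alphabetical order.

A, B, C, E, F, G, H, I, J, K, L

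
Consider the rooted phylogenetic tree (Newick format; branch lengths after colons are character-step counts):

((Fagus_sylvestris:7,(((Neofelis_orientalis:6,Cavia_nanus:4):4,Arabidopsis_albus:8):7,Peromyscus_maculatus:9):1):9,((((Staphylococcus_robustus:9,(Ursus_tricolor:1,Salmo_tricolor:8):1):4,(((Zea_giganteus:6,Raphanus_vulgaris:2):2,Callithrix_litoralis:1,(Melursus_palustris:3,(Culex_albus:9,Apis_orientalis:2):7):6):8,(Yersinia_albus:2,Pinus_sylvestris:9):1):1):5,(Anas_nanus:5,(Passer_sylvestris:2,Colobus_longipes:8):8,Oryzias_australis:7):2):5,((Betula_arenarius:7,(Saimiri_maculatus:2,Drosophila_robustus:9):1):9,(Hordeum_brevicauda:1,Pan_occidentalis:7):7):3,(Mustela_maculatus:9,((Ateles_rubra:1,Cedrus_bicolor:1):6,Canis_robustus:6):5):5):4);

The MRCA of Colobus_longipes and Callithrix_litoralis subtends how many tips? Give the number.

15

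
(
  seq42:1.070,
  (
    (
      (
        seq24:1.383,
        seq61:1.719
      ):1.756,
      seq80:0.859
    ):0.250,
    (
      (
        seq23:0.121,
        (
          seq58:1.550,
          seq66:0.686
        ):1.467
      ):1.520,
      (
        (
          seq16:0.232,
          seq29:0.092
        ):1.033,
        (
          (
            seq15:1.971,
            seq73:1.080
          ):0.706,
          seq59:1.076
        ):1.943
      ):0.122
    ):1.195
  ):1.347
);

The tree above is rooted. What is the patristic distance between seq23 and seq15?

6.383

The path runs seq23 → … → MRCA → … → seq15; the MRCA is the node subtending ((seq23,(seq58,seq66)),((seq16,seq29),((seq15,seq73),seq59))).
Branch lengths along that path: 0.121 + 1.520 + 0.122 + 1.943 + 0.706 + 1.971 = 6.383.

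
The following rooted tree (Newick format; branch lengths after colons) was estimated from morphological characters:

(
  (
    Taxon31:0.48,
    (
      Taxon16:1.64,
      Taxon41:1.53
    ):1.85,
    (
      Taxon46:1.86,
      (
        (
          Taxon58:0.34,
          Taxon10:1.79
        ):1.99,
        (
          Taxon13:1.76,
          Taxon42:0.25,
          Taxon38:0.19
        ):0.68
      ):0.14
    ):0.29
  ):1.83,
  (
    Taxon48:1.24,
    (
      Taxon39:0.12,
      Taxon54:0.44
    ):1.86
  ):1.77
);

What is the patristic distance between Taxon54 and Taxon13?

8.77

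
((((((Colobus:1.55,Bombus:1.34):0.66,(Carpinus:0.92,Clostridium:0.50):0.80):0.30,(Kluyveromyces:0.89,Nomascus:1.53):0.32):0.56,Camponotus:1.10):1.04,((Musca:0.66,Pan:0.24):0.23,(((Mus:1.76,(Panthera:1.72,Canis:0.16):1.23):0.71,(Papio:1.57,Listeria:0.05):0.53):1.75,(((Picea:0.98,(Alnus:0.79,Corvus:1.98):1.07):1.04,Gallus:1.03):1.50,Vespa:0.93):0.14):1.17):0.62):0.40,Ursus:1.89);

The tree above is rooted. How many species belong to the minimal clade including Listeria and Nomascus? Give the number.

The MRCA of Listeria and Nomascus is the node subtending (((((Colobus,Bombus),(Carpinus,Clostridium)),(Kluyveromyces,Nomascus)),Camponotus),((Musca,Pan),(((Mus,(Panthera,Canis)),(Papio,Listeria)),(((Picea,(Alnus,Corvus)),Gallus),Vespa)))).
That clade contains 19 terminal taxa: Alnus, Bombus, Camponotus, Canis, Carpinus, Clostridium, Colobus, Corvus, Gallus, Kluyveromyces, Listeria, Mus, Musca, Nomascus, Pan, Panthera, Papio, Picea, Vespa.

19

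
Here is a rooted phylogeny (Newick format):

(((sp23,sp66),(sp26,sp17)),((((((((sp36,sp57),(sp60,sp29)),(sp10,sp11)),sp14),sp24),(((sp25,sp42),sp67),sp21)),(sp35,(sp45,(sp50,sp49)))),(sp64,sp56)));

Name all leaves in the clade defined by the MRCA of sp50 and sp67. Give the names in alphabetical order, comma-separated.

Tracing sp50: it sits inside (sp50,sp49).
Tracing sp67: it sits inside ((sp25,sp42),sp67).
The smallest clade enclosing both is (((((((sp36,sp57),(sp60,sp29)),(sp10,sp11)),sp14),sp24),(((sp25,sp42),sp67),sp21)),(sp35,(sp45,(sp50,sp49)))); the answer is its 16 terminal taxa in alphabetical order.

sp10, sp11, sp14, sp21, sp24, sp25, sp29, sp35, sp36, sp42, sp45, sp49, sp50, sp57, sp60, sp67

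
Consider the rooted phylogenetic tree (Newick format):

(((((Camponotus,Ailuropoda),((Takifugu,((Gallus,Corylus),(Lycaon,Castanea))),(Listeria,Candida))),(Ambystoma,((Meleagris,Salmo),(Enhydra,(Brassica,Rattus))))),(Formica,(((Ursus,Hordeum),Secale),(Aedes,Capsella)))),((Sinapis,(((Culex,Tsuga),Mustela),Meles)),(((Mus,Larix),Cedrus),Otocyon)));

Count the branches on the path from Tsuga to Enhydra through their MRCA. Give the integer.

12

The MRCA of Tsuga and Enhydra is the root of the tree.
From Tsuga up to that node: 6 branches. From Enhydra up to the same node: 6 branches. Total: 6 + 6 = 12.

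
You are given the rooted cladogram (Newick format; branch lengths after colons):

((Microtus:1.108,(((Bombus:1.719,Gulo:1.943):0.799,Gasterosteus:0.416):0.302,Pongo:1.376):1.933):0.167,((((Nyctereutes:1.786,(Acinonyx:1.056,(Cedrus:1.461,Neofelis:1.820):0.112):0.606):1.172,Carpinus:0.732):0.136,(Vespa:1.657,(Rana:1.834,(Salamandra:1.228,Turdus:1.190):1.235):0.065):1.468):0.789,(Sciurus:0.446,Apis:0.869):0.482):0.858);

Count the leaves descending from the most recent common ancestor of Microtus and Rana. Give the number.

The MRCA of Microtus and Rana is the root, so the clade is the entire tree.
That clade contains 16 terminal taxa: Acinonyx, Apis, Bombus, Carpinus, Cedrus, Gasterosteus, Gulo, Microtus, Neofelis, Nyctereutes, Pongo, Rana, Salamandra, Sciurus, Turdus, Vespa.

16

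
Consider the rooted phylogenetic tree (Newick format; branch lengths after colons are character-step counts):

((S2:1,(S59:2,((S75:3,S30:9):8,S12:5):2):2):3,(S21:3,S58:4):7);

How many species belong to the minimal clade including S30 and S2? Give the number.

5

The MRCA of S30 and S2 is the node subtending (S2,(S59,((S75,S30),S12))).
That clade contains 5 terminal taxa: S12, S2, S30, S59, S75.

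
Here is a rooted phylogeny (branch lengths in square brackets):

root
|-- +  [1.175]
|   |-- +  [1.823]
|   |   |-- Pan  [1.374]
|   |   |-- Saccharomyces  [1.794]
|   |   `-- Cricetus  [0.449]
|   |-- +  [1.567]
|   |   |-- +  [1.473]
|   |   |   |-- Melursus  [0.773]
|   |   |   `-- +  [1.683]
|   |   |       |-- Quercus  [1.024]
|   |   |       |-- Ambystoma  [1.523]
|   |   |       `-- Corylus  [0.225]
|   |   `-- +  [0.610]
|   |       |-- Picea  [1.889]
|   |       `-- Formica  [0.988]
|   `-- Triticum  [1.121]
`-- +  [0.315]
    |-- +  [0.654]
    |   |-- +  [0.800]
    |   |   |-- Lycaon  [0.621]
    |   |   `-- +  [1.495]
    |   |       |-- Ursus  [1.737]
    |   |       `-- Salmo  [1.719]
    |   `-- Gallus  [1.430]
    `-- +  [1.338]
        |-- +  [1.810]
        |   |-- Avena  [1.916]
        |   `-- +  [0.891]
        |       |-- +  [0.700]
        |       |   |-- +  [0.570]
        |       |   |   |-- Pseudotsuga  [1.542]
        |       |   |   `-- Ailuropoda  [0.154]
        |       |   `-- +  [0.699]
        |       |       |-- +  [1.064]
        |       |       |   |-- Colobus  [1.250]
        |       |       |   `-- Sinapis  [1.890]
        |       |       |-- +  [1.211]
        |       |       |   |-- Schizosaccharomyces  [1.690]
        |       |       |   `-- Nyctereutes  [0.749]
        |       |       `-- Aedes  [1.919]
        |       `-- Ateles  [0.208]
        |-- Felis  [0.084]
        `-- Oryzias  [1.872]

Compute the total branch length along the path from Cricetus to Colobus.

11.514

The path runs Cricetus → … → MRCA → … → Colobus; the MRCA is the root of the tree.
Branch lengths along that path: 0.449 + 1.823 + 1.175 + 0.315 + 1.338 + 1.810 + 0.891 + 0.700 + 0.699 + 1.064 + 1.250 = 11.514.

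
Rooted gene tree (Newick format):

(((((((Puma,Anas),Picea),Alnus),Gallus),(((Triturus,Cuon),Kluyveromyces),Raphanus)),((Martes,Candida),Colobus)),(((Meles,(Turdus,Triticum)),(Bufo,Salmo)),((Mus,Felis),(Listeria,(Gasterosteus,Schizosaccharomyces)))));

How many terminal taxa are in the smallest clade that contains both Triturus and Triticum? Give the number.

The MRCA of Triturus and Triticum is the root, so the clade is the entire tree.
That clade contains 22 terminal taxa: Alnus, Anas, Bufo, Candida, Colobus, Cuon, Felis, Gallus, Gasterosteus, Kluyveromyces, Listeria, Martes, Meles, Mus, Picea, Puma, Raphanus, Salmo, Schizosaccharomyces, Triticum, Triturus, Turdus.

22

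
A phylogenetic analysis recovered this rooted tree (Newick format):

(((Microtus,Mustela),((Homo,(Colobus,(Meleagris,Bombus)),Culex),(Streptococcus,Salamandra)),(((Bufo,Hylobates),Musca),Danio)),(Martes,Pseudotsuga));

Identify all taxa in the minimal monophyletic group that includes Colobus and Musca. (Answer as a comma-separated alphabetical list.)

Bombus, Bufo, Colobus, Culex, Danio, Homo, Hylobates, Meleagris, Microtus, Musca, Mustela, Salamandra, Streptococcus

Tracing Colobus: it sits inside (Colobus,(Meleagris,Bombus)).
Tracing Musca: it sits inside ((Bufo,Hylobates),Musca).
The smallest clade enclosing both is ((Microtus,Mustela),((Homo,(Colobus,(Meleagris,Bombus)),Culex),(Streptococcus,Salamandra)),(((Bufo,Hylobates),Musca),Danio)); the answer is its 13 terminal taxa in alphabetical order.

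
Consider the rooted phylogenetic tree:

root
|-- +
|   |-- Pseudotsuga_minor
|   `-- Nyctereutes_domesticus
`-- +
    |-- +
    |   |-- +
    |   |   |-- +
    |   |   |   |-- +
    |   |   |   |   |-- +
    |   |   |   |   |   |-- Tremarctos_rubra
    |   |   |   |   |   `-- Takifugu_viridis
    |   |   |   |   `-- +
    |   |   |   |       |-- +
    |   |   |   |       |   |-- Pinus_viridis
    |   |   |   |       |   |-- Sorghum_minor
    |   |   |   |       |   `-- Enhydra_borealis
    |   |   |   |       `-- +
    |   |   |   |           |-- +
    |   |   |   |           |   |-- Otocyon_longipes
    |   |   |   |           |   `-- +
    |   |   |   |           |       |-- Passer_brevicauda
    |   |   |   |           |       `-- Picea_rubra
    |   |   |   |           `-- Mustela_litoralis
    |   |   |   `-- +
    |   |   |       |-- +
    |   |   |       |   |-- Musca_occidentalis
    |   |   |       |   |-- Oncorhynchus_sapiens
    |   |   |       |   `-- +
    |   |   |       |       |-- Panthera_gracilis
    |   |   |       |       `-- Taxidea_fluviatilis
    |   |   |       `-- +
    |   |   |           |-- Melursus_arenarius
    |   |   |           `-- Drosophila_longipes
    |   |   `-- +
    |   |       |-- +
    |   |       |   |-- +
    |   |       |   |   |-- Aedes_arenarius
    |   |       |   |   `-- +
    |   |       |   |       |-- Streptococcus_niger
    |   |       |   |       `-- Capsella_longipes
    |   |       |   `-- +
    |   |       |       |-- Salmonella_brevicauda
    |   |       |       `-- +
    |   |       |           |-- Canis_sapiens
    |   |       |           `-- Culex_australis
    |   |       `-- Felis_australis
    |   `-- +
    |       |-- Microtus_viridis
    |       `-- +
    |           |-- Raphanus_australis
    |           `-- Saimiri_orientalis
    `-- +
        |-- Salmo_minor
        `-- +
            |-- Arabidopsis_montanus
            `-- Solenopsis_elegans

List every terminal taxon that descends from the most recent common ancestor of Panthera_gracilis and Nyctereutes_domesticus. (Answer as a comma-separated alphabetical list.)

Aedes_arenarius, Arabidopsis_montanus, Canis_sapiens, Capsella_longipes, Culex_australis, Drosophila_longipes, Enhydra_borealis, Felis_australis, Melursus_arenarius, Microtus_viridis, Musca_occidentalis, Mustela_litoralis, Nyctereutes_domesticus, Oncorhynchus_sapiens, Otocyon_longipes, Panthera_gracilis, Passer_brevicauda, Picea_rubra, Pinus_viridis, Pseudotsuga_minor, Raphanus_australis, Saimiri_orientalis, Salmo_minor, Salmonella_brevicauda, Solenopsis_elegans, Sorghum_minor, Streptococcus_niger, Takifugu_viridis, Taxidea_fluviatilis, Tremarctos_rubra

Tracing Panthera_gracilis: it sits inside (Panthera_gracilis,Taxidea_fluviatilis).
Tracing Nyctereutes_domesticus: it sits inside (Pseudotsuga_minor,Nyctereutes_domesticus).
The smallest clade enclosing both is the whole tree (their MRCA is the root), so the answer is all 30 tips in alphabetical order.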